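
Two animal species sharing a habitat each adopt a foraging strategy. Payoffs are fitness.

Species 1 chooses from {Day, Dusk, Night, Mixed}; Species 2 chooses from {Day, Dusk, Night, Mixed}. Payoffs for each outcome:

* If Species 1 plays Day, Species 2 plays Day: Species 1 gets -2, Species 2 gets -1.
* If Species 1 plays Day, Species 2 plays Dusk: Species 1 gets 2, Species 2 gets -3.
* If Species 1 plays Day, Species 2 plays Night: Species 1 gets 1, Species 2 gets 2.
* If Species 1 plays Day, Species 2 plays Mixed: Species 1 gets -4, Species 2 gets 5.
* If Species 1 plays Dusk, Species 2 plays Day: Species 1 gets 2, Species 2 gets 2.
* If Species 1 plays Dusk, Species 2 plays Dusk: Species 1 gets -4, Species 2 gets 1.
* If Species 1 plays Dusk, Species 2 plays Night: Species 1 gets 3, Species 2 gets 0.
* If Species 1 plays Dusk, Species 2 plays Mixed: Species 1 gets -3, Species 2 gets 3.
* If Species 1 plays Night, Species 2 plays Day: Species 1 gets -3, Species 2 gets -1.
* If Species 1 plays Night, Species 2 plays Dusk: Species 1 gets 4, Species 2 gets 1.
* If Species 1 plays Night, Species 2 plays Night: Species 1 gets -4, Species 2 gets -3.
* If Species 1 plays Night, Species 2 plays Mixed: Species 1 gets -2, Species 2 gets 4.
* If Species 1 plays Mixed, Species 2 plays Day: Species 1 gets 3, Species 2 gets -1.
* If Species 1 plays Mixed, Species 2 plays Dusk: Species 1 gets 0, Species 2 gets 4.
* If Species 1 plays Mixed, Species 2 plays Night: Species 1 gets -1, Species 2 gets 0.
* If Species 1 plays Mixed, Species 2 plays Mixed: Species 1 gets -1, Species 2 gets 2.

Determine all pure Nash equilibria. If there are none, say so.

There is no pure-strategy Nash equilibrium.

Mark each player's best response to every combination of opponents' strategies; a profile where every player is best-responding is a pure Nash equilibrium.
Species 1 against Day: payoffs -2, 2, -3, 3 → best response Mixed.
Species 1 against Dusk: payoffs 2, -4, 4, 0 → best response Night.
Species 1 against Night: payoffs 1, 3, -4, -1 → best response Dusk.
Species 1 against Mixed: payoffs -4, -3, -2, -1 → best response Mixed.
Species 2 against Day: payoffs -1, -3, 2, 5 → best response Mixed.
Species 2 against Dusk: payoffs 2, 1, 0, 3 → best response Mixed.
Species 2 against Night: payoffs -1, 1, -3, 4 → best response Mixed.
Species 2 against Mixed: payoffs -1, 4, 0, 2 → best response Dusk.
No profile is a mutual best response for all players.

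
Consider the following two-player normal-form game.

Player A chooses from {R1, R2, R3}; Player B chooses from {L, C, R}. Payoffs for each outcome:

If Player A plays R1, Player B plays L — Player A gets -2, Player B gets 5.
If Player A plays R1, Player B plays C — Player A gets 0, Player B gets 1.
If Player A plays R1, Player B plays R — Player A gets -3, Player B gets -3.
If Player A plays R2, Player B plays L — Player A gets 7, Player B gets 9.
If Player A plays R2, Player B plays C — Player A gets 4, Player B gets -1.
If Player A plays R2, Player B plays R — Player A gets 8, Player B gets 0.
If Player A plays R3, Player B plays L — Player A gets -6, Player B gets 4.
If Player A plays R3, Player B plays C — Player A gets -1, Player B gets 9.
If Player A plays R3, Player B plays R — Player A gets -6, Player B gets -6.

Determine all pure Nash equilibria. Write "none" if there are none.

(R1, L): Player A can switch to R2 (-2 → 7). Not NE.
(R1, C): Player A can switch to R2 (0 → 4). Not NE.
(R1, R): Player A can switch to R2 (-3 → 8). Not NE.
(R2, L): Player A gets 7, best alternative -2; Player B gets 9, best alternative 0. No profitable deviation — NE.
(R2, C): Player B can switch to L (-1 → 9). Not NE.
(R2, R): Player B can switch to L (0 → 9). Not NE.
(R3, L): Player A can switch to R1 (-6 → -2). Not NE.
(R3, C): Player A can switch to R1 (-1 → 0). Not NE.
(R3, R): Player A can switch to R1 (-6 → -3). Not NE.

The unique pure-strategy Nash equilibrium is (R2, L).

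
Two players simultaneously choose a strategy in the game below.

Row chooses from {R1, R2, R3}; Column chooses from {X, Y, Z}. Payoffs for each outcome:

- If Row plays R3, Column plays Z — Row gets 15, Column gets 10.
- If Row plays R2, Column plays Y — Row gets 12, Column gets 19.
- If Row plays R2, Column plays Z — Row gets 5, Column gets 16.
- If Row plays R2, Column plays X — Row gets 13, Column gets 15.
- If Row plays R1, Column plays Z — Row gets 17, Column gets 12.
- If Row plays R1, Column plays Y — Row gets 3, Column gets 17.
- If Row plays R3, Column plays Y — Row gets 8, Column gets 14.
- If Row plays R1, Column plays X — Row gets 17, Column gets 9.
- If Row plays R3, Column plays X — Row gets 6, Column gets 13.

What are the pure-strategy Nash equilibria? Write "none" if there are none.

(R2, Y)

For each player, find the best response to each opponent profile; mutual best responses are the pure NE.
Row against X: payoffs 17, 13, 6 → best response R1.
Row against Y: payoffs 3, 12, 8 → best response R2.
Row against Z: payoffs 17, 5, 15 → best response R1.
Column against R1: payoffs 9, 17, 12 → best response Y.
Column against R2: payoffs 15, 19, 16 → best response Y.
Column against R3: payoffs 13, 14, 10 → best response Y.
Mutual best responses: (R2, Y).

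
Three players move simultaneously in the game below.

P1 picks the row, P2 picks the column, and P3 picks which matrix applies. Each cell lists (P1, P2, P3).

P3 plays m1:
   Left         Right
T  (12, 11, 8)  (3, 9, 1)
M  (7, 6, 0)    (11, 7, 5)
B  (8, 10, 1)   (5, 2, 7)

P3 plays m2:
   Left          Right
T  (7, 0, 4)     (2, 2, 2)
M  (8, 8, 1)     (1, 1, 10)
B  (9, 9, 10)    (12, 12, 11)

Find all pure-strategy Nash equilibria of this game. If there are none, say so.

Pure-strategy Nash equilibria: (T, Left, m1) and (B, Right, m2)

(T, Left, m1): P1 gets 12, best alternative 8; P2 gets 11, best alternative 9; P3 gets 8, best alternative 4. No profitable deviation — NE.
(T, Left, m2): P1 can switch to M (7 → 8). Not NE.
(T, Right, m1): P1 can switch to M (3 → 11). Not NE.
(T, Right, m2): P1 can switch to B (2 → 12). Not NE.
(M, Left, m1): P1 can switch to T (7 → 12). Not NE.
(M, Left, m2): P1 can switch to B (8 → 9). Not NE.
(M, Right, m1): P3 can switch to m2 (5 → 10). Not NE.
(M, Right, m2): P1 can switch to T (1 → 2). Not NE.
(B, Left, m1): P1 can switch to T (8 → 12). Not NE.
(B, Left, m2): P2 can switch to Right (9 → 12). Not NE.
(B, Right, m1): P1 can switch to M (5 → 11). Not NE.
(B, Right, m2): P1 gets 12, best alternative 2; P2 gets 12, best alternative 9; P3 gets 11, best alternative 7. No profitable deviation — NE.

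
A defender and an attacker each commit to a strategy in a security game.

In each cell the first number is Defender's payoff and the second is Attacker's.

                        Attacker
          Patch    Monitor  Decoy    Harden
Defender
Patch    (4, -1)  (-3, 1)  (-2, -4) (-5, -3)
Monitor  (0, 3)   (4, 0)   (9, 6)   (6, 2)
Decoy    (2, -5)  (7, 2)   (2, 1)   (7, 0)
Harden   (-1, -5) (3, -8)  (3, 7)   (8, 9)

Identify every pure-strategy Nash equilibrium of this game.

Defender against Patch: payoffs 4, 0, 2, -1 → best response Patch.
Defender against Monitor: payoffs -3, 4, 7, 3 → best response Decoy.
Defender against Decoy: payoffs -2, 9, 2, 3 → best response Monitor.
Defender against Harden: payoffs -5, 6, 7, 8 → best response Harden.
Attacker against Patch: payoffs -1, 1, -4, -3 → best response Monitor.
Attacker against Monitor: payoffs 3, 0, 6, 2 → best response Decoy.
Attacker against Decoy: payoffs -5, 2, 1, 0 → best response Monitor.
Attacker against Harden: payoffs -5, -8, 7, 9 → best response Harden.
Mutual best responses: (Monitor, Decoy); (Decoy, Monitor); (Harden, Harden).

Pure-strategy Nash equilibria: (Monitor, Decoy); (Decoy, Monitor); (Harden, Harden)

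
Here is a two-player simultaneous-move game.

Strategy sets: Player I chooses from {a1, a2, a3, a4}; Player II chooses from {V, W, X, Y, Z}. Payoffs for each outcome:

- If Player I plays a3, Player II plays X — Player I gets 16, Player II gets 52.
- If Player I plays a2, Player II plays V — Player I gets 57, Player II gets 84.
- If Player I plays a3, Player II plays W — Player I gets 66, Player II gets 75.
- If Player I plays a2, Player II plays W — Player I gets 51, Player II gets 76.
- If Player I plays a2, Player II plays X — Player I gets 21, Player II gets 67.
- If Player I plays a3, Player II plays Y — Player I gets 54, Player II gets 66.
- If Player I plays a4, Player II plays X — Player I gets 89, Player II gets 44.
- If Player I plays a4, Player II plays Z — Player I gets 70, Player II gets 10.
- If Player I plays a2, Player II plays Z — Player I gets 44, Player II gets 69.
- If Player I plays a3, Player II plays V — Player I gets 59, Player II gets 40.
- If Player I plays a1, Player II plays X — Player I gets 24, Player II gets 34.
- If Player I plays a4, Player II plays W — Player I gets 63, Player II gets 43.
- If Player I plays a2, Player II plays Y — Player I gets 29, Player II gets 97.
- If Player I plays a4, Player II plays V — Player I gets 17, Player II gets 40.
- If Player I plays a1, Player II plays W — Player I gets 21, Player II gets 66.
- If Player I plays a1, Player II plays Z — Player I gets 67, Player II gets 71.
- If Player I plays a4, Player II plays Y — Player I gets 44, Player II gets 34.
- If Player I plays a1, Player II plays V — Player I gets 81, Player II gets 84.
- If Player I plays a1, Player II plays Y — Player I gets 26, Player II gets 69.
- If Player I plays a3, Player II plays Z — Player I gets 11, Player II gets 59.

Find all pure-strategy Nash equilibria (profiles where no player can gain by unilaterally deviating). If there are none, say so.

For each player, find the best response to each opponent profile; mutual best responses are the pure NE.
Player I against V: payoffs 81, 57, 59, 17 → best response a1.
Player I against W: payoffs 21, 51, 66, 63 → best response a3.
Player I against X: payoffs 24, 21, 16, 89 → best response a4.
Player I against Y: payoffs 26, 29, 54, 44 → best response a3.
Player I against Z: payoffs 67, 44, 11, 70 → best response a4.
Player II against a1: payoffs 84, 66, 34, 69, 71 → best response V.
Player II against a2: payoffs 84, 76, 67, 97, 69 → best response Y.
Player II against a3: payoffs 40, 75, 52, 66, 59 → best response W.
Player II against a4: payoffs 40, 43, 44, 34, 10 → best response X.
Mutual best responses: (a1, V); (a3, W); (a4, X).

Pure-strategy Nash equilibria: (a1, V) and (a3, W) and (a4, X)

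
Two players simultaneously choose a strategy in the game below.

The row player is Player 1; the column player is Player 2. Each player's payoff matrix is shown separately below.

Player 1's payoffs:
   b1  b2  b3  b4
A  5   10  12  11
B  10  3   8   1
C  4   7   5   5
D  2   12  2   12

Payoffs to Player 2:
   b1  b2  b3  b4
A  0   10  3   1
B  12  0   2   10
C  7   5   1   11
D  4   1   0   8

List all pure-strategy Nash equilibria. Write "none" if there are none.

The pure Nash equilibria are (B, b1); (D, b4).

Check each profile: it is a Nash equilibrium iff no player can strictly gain by switching unilaterally.
(A, b1): Player 1 can switch to B (5 → 10). Not NE.
(A, b2): Player 1 can switch to D (10 → 12). Not NE.
(A, b3): Player 2 can switch to b2 (3 → 10). Not NE.
(A, b4): Player 1 can switch to D (11 → 12). Not NE.
(B, b1): Player 1 gets 10, best alternative 5; Player 2 gets 12, best alternative 10. No profitable deviation — NE.
(B, b2): Player 1 can switch to A (3 → 10). Not NE.
(B, b3): Player 1 can switch to A (8 → 12). Not NE.
(B, b4): Player 1 can switch to A (1 → 11). Not NE.
(C, b1): Player 1 can switch to A (4 → 5). Not NE.
(C, b2): Player 1 can switch to A (7 → 10). Not NE.
(C, b3): Player 1 can switch to A (5 → 12). Not NE.
(D, b4): Player 1 gets 12, best alternative 11; Player 2 gets 8, best alternative 4. No profitable deviation — NE.
(The remaining 4 profiles each have a profitable deviation by the same check.)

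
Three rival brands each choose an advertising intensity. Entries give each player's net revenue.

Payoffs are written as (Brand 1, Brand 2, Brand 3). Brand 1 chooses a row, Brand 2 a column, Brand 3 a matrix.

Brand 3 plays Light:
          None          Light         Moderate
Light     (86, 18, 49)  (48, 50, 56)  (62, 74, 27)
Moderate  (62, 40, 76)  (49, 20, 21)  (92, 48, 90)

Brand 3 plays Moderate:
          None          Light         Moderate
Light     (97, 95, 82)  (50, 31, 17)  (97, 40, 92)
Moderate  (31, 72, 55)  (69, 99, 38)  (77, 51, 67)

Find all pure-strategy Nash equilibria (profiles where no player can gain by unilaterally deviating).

The pure Nash equilibria are (Light, None, Moderate); (Moderate, Light, Moderate); (Moderate, Moderate, Light).

(Light, None, Light): Brand 2 can switch to Light (18 → 50). Not NE.
(Light, None, Moderate): Brand 1 gets 97, best alternative 31; Brand 2 gets 95, best alternative 40; Brand 3 gets 82, best alternative 49. No profitable deviation — NE.
(Light, Light, Light): Brand 1 can switch to Moderate (48 → 49). Not NE.
(Light, Light, Moderate): Brand 1 can switch to Moderate (50 → 69). Not NE.
(Light, Moderate, Light): Brand 1 can switch to Moderate (62 → 92). Not NE.
(Light, Moderate, Moderate): Brand 2 can switch to None (40 → 95). Not NE.
(Moderate, None, Light): Brand 1 can switch to Light (62 → 86). Not NE.
(Moderate, Light, Moderate): Brand 1 gets 69, best alternative 50; Brand 2 gets 99, best alternative 72; Brand 3 gets 38, best alternative 21. No profitable deviation — NE.
(Moderate, Moderate, Light): Brand 1 gets 92, best alternative 62; Brand 2 gets 48, best alternative 40; Brand 3 gets 90, best alternative 67. No profitable deviation — NE.
(The remaining 3 profiles each have a profitable deviation by the same check.)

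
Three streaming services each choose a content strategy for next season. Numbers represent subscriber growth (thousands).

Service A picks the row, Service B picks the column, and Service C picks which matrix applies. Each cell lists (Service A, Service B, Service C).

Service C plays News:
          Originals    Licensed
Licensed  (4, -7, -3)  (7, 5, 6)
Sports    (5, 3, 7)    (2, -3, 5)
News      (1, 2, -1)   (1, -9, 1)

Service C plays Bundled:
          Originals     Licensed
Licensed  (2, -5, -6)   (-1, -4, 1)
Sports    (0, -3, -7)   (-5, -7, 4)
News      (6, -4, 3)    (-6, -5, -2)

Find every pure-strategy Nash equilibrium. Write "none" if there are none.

Service A against (Originals, News): payoffs 4, 5, 1 → best response Sports.
Service A against (Originals, Bundled): payoffs 2, 0, 6 → best response News.
Service A against (Licensed, News): payoffs 7, 2, 1 → best response Licensed.
Service A against (Licensed, Bundled): payoffs -1, -5, -6 → best response Licensed.
Service B against (Licensed, News): payoffs -7, 5 → best response Licensed.
Service B against (Licensed, Bundled): payoffs -5, -4 → best response Licensed.
Service B against (Sports, News): payoffs 3, -3 → best response Originals.
Service B against (Sports, Bundled): payoffs -3, -7 → best response Originals.
Service B against (News, News): payoffs 2, -9 → best response Originals.
Service B against (News, Bundled): payoffs -4, -5 → best response Originals.
Service C against (Licensed, Originals): payoffs -3, -6 → best response News.
Service C against (Licensed, Licensed): payoffs 6, 1 → best response News.
Service C against (Sports, Originals): payoffs 7, -7 → best response News.
Service C against (Sports, Licensed): payoffs 5, 4 → best response News.
Service C against (News, Originals): payoffs -1, 3 → best response Bundled.
Service C against (News, Licensed): payoffs 1, -2 → best response News.
Mutual best responses: (Licensed, Licensed, News); (Sports, Originals, News); (News, Originals, Bundled).

(Licensed, Licensed, News), (Sports, Originals, News), (News, Originals, Bundled)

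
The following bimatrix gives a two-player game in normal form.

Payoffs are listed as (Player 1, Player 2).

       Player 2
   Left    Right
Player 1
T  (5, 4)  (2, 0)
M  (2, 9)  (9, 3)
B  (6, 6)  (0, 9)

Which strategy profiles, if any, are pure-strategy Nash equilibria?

none

(T, Left): Player 1 can switch to B (5 → 6). Not NE.
(T, Right): Player 1 can switch to M (2 → 9). Not NE.
(M, Left): Player 1 can switch to T (2 → 5). Not NE.
(M, Right): Player 2 can switch to Left (3 → 9). Not NE.
(B, Left): Player 2 can switch to Right (6 → 9). Not NE.
(B, Right): Player 1 can switch to T (0 → 2). Not NE.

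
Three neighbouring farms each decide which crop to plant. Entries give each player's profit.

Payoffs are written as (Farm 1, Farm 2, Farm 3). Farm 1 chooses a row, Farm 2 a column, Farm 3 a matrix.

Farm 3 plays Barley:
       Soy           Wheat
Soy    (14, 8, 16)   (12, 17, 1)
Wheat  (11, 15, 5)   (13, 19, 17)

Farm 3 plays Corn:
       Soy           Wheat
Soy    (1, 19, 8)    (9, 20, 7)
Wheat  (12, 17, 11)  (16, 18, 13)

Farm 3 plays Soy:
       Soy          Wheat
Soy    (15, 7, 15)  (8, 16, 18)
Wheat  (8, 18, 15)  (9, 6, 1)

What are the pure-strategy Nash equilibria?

(Soy, Soy, Barley): Farm 2 can switch to Wheat (8 → 17). Not NE.
(Soy, Soy, Corn): Farm 1 can switch to Wheat (1 → 12). Not NE.
(Soy, Soy, Soy): Farm 2 can switch to Wheat (7 → 16). Not NE.
(Soy, Wheat, Barley): Farm 1 can switch to Wheat (12 → 13). Not NE.
(Soy, Wheat, Corn): Farm 1 can switch to Wheat (9 → 16). Not NE.
(Soy, Wheat, Soy): Farm 1 can switch to Wheat (8 → 9). Not NE.
(Wheat, Soy, Barley): Farm 1 can switch to Soy (11 → 14). Not NE.
(Wheat, Soy, Corn): Farm 2 can switch to Wheat (17 → 18). Not NE.
(Wheat, Soy, Soy): Farm 1 can switch to Soy (8 → 15). Not NE.
(Wheat, Wheat, Barley): Farm 1 gets 13, best alternative 12; Farm 2 gets 19, best alternative 15; Farm 3 gets 17, best alternative 13. No profitable deviation — NE.
(Wheat, Wheat, Corn): Farm 3 can switch to Barley (13 → 17). Not NE.
(The remaining 1 profile has a profitable deviation by the same check.)

(Wheat, Wheat, Barley)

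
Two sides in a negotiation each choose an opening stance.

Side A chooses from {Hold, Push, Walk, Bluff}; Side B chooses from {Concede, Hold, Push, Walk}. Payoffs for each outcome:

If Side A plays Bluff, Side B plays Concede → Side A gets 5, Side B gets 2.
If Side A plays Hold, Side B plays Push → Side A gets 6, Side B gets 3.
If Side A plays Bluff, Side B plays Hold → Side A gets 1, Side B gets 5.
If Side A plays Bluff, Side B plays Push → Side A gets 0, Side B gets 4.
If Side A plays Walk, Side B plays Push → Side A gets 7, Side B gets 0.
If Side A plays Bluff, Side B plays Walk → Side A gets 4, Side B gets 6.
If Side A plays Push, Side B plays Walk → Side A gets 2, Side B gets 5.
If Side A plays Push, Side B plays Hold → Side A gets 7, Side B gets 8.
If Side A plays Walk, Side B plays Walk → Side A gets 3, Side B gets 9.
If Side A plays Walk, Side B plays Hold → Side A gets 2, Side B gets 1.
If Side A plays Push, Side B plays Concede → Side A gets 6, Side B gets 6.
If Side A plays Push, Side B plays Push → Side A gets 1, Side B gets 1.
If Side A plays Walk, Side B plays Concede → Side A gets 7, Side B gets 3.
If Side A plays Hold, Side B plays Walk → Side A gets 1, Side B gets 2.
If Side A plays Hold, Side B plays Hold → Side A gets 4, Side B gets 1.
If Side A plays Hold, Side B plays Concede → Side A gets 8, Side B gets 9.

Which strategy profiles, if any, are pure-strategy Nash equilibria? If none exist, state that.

(Hold, Concede); (Push, Hold); (Bluff, Walk)

(Hold, Concede): Side A gets 8, best alternative 7; Side B gets 9, best alternative 3. No profitable deviation — NE.
(Hold, Hold): Side A can switch to Push (4 → 7). Not NE.
(Hold, Push): Side A can switch to Walk (6 → 7). Not NE.
(Hold, Walk): Side A can switch to Push (1 → 2). Not NE.
(Push, Concede): Side A can switch to Hold (6 → 8). Not NE.
(Push, Hold): Side A gets 7, best alternative 4; Side B gets 8, best alternative 6. No profitable deviation — NE.
(Push, Push): Side A can switch to Hold (1 → 6). Not NE.
(Push, Walk): Side A can switch to Walk (2 → 3). Not NE.
(Bluff, Walk): Side A gets 4, best alternative 3; Side B gets 6, best alternative 5. No profitable deviation — NE.
(The remaining 7 profiles each have a profitable deviation by the same check.)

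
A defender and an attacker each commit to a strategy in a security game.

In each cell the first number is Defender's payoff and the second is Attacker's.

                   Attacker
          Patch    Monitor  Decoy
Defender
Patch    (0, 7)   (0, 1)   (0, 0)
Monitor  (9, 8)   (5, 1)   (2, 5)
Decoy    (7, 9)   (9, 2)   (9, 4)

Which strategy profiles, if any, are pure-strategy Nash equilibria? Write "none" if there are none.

(Monitor, Patch)

(Patch, Patch): Defender can switch to Monitor (0 → 9). Not NE.
(Patch, Monitor): Defender can switch to Monitor (0 → 5). Not NE.
(Patch, Decoy): Defender can switch to Monitor (0 → 2). Not NE.
(Monitor, Patch): Defender gets 9, best alternative 7; Attacker gets 8, best alternative 5. No profitable deviation — NE.
(Monitor, Monitor): Defender can switch to Decoy (5 → 9). Not NE.
(Monitor, Decoy): Defender can switch to Decoy (2 → 9). Not NE.
(Decoy, Patch): Defender can switch to Monitor (7 → 9). Not NE.
(Decoy, Monitor): Attacker can switch to Patch (2 → 9). Not NE.
(Decoy, Decoy): Attacker can switch to Patch (4 → 9). Not NE.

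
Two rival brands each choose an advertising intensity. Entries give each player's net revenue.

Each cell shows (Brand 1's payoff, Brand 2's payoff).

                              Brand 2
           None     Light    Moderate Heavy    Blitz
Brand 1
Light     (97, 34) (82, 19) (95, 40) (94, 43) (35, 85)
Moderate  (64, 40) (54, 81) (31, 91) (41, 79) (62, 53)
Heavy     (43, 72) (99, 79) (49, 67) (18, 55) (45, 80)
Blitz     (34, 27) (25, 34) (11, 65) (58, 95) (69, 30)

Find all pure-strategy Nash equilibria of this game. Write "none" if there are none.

(Light, None): Brand 2 can switch to Moderate (34 → 40). Not NE.
(Light, Light): Brand 1 can switch to Heavy (82 → 99). Not NE.
(Light, Moderate): Brand 2 can switch to Heavy (40 → 43). Not NE.
(Light, Heavy): Brand 2 can switch to Blitz (43 → 85). Not NE.
(Light, Blitz): Brand 1 can switch to Moderate (35 → 62). Not NE.
(Moderate, None): Brand 1 can switch to Light (64 → 97). Not NE.
(Moderate, Light): Brand 1 can switch to Light (54 → 82). Not NE.
(Moderate, Moderate): Brand 1 can switch to Light (31 → 95). Not NE.
(Moderate, Heavy): Brand 1 can switch to Light (41 → 94). Not NE.
(Moderate, Blitz): Brand 1 can switch to Blitz (62 → 69). Not NE.
(Heavy, None): Brand 1 can switch to Light (43 → 97). Not NE.
(Heavy, Light): Brand 2 can switch to Blitz (79 → 80). Not NE.
(The remaining 8 profiles each have a profitable deviation by the same check.)

There is no pure-strategy Nash equilibrium.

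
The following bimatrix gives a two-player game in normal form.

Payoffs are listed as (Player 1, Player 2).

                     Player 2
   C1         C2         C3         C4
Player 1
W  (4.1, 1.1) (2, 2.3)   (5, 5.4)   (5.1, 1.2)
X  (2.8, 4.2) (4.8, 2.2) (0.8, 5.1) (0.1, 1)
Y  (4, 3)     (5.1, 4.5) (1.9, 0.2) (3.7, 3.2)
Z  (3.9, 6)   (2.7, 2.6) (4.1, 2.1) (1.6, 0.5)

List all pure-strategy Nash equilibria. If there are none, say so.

(W, C1): Player 2 can switch to C2 (1.1 → 2.3). Not NE.
(W, C2): Player 1 can switch to X (2 → 4.8). Not NE.
(W, C3): Player 1 gets 5, best alternative 4.1; Player 2 gets 5.4, best alternative 2.3. No profitable deviation — NE.
(W, C4): Player 2 can switch to C2 (1.2 → 2.3). Not NE.
(X, C1): Player 1 can switch to W (2.8 → 4.1). Not NE.
(X, C2): Player 1 can switch to Y (4.8 → 5.1). Not NE.
(X, C3): Player 1 can switch to W (0.8 → 5). Not NE.
(X, C4): Player 1 can switch to W (0.1 → 5.1). Not NE.
(Y, C1): Player 1 can switch to W (4 → 4.1). Not NE.
(Y, C2): Player 1 gets 5.1, best alternative 4.8; Player 2 gets 4.5, best alternative 3.2. No profitable deviation — NE.
(Y, C3): Player 1 can switch to W (1.9 → 5). Not NE.
(Y, C4): Player 1 can switch to W (3.7 → 5.1). Not NE.
(Z, C1): Player 1 can switch to W (3.9 → 4.1). Not NE.
(Z, C2): Player 1 can switch to X (2.7 → 4.8). Not NE.
(The remaining 2 profiles each have a profitable deviation by the same check.)

(W, C3), (Y, C2)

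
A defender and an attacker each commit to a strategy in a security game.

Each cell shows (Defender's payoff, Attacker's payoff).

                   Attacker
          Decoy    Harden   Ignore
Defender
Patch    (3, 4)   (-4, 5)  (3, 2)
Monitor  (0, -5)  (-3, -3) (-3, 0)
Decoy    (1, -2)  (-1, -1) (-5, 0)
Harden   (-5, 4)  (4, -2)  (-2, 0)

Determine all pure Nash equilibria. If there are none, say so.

(Patch, Decoy): Attacker can switch to Harden (4 → 5). Not NE.
(Patch, Harden): Defender can switch to Monitor (-4 → -3). Not NE.
(Patch, Ignore): Attacker can switch to Decoy (2 → 4). Not NE.
(Monitor, Decoy): Defender can switch to Patch (0 → 3). Not NE.
(Monitor, Harden): Defender can switch to Decoy (-3 → -1). Not NE.
(Monitor, Ignore): Defender can switch to Patch (-3 → 3). Not NE.
(The remaining 6 profiles each have a profitable deviation by the same check.)

There is no pure-strategy Nash equilibrium.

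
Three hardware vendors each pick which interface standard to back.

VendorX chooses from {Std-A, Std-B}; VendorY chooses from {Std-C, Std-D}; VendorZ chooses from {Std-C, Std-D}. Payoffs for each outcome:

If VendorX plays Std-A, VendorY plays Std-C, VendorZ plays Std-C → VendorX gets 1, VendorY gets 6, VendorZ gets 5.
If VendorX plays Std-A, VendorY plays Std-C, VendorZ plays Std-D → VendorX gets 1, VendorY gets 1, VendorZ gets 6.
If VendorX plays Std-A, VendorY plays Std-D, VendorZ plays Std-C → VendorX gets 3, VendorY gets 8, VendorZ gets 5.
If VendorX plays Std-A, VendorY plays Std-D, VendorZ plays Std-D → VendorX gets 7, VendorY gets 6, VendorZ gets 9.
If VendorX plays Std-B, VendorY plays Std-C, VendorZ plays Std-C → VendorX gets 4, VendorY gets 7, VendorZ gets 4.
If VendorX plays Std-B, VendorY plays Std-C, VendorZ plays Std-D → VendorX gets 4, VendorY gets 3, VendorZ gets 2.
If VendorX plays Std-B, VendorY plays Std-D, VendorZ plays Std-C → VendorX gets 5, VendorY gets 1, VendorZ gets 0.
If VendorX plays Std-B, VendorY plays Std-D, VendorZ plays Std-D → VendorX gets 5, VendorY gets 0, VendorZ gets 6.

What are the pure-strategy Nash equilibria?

Pure-strategy Nash equilibria: (Std-A, Std-D, Std-D), (Std-B, Std-C, Std-C)

(Std-A, Std-C, Std-C): VendorX can switch to Std-B (1 → 4). Not NE.
(Std-A, Std-C, Std-D): VendorX can switch to Std-B (1 → 4). Not NE.
(Std-A, Std-D, Std-C): VendorX can switch to Std-B (3 → 5). Not NE.
(Std-A, Std-D, Std-D): VendorX gets 7, best alternative 5; VendorY gets 6, best alternative 1; VendorZ gets 9, best alternative 5. No profitable deviation — NE.
(Std-B, Std-C, Std-C): VendorX gets 4, best alternative 1; VendorY gets 7, best alternative 1; VendorZ gets 4, best alternative 2. No profitable deviation — NE.
(Std-B, Std-C, Std-D): VendorZ can switch to Std-C (2 → 4). Not NE.
(Std-B, Std-D, Std-C): VendorY can switch to Std-C (1 → 7). Not NE.
(Std-B, Std-D, Std-D): VendorX can switch to Std-A (5 → 7). Not NE.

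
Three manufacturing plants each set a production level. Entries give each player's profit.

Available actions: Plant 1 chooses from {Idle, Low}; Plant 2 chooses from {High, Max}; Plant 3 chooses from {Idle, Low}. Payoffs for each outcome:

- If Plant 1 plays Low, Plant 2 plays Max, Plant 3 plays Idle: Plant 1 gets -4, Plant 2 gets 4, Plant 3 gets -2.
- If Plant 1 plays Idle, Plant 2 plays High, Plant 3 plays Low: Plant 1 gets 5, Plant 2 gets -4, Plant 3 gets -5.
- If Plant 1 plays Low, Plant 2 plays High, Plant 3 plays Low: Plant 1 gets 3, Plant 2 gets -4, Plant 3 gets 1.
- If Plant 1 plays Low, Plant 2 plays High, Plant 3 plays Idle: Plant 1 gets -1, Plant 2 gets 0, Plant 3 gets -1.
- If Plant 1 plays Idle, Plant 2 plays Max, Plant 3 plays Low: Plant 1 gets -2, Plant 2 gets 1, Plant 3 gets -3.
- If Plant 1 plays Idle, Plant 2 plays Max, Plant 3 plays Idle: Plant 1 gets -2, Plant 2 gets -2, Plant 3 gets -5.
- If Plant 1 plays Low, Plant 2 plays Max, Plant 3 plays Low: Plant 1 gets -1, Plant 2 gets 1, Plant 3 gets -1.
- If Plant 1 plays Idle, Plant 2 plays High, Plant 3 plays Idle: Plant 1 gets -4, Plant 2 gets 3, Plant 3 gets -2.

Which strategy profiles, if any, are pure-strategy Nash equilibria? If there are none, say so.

Pure NE: (Low, Max, Low)

Plant 1 against (High, Idle): payoffs -4, -1 → best response Low.
Plant 1 against (High, Low): payoffs 5, 3 → best response Idle.
Plant 1 against (Max, Idle): payoffs -2, -4 → best response Idle.
Plant 1 against (Max, Low): payoffs -2, -1 → best response Low.
Plant 2 against (Idle, Idle): payoffs 3, -2 → best response High.
Plant 2 against (Idle, Low): payoffs -4, 1 → best response Max.
Plant 2 against (Low, Idle): payoffs 0, 4 → best response Max.
Plant 2 against (Low, Low): payoffs -4, 1 → best response Max.
Plant 3 against (Idle, High): payoffs -2, -5 → best response Idle.
Plant 3 against (Idle, Max): payoffs -5, -3 → best response Low.
Plant 3 against (Low, High): payoffs -1, 1 → best response Low.
Plant 3 against (Low, Max): payoffs -2, -1 → best response Low.
Mutual best responses: (Low, Max, Low).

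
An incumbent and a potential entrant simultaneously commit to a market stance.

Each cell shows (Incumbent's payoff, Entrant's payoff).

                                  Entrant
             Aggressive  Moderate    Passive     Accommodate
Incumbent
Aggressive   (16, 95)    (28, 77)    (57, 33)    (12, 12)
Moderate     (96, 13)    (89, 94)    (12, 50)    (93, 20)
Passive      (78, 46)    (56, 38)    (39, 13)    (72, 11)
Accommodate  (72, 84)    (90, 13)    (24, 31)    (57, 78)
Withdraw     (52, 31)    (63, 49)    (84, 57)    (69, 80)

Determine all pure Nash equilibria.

This game has no pure Nash equilibrium.

Incumbent against Aggressive: payoffs 16, 96, 78, 72, 52 → best response Moderate.
Incumbent against Moderate: payoffs 28, 89, 56, 90, 63 → best response Accommodate.
Incumbent against Passive: payoffs 57, 12, 39, 24, 84 → best response Withdraw.
Incumbent against Accommodate: payoffs 12, 93, 72, 57, 69 → best response Moderate.
Entrant against Aggressive: payoffs 95, 77, 33, 12 → best response Aggressive.
Entrant against Moderate: payoffs 13, 94, 50, 20 → best response Moderate.
Entrant against Passive: payoffs 46, 38, 13, 11 → best response Aggressive.
Entrant against Accommodate: payoffs 84, 13, 31, 78 → best response Aggressive.
Entrant against Withdraw: payoffs 31, 49, 57, 80 → best response Accommodate.
No profile is a mutual best response for all players.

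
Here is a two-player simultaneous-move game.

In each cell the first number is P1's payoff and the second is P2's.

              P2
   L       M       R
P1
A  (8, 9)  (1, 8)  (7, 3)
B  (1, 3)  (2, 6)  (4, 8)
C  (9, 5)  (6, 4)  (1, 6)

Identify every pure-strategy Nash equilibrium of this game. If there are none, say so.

(A, L): P1 can switch to C (8 → 9). Not NE.
(A, M): P1 can switch to B (1 → 2). Not NE.
(A, R): P2 can switch to L (3 → 9). Not NE.
(B, L): P1 can switch to A (1 → 8). Not NE.
(B, M): P1 can switch to C (2 → 6). Not NE.
(B, R): P1 can switch to A (4 → 7). Not NE.
(The remaining 3 profiles each have a profitable deviation by the same check.)

There is no pure-strategy Nash equilibrium.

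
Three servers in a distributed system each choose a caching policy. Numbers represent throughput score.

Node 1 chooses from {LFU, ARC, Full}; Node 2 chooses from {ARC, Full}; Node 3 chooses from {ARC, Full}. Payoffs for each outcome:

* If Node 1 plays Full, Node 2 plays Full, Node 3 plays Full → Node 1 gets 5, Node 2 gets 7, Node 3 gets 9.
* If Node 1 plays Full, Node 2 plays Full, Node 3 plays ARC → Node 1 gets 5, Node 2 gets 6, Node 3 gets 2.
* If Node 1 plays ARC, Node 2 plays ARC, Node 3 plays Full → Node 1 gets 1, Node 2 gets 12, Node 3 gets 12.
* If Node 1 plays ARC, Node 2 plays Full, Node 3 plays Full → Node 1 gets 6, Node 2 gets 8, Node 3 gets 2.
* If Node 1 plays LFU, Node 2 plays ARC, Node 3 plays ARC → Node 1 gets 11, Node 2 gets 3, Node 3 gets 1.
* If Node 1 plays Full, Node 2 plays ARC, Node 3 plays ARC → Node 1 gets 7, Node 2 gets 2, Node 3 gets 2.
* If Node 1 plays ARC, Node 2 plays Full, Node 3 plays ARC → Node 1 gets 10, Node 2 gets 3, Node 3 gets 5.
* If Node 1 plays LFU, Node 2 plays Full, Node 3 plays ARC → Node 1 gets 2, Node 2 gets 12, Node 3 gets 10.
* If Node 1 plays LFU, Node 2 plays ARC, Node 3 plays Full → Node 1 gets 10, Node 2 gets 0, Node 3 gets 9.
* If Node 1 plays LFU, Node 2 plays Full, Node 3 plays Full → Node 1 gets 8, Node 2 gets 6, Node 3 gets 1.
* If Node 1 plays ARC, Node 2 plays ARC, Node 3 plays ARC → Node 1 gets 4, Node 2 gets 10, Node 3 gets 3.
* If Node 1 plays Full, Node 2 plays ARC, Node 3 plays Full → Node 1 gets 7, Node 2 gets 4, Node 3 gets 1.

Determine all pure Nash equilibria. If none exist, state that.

There is no pure-strategy Nash equilibrium.

Node 1 against (ARC, ARC): payoffs 11, 4, 7 → best response LFU.
Node 1 against (ARC, Full): payoffs 10, 1, 7 → best response LFU.
Node 1 against (Full, ARC): payoffs 2, 10, 5 → best response ARC.
Node 1 against (Full, Full): payoffs 8, 6, 5 → best response LFU.
Node 2 against (LFU, ARC): payoffs 3, 12 → best response Full.
Node 2 against (LFU, Full): payoffs 0, 6 → best response Full.
Node 2 against (ARC, ARC): payoffs 10, 3 → best response ARC.
Node 2 against (ARC, Full): payoffs 12, 8 → best response ARC.
Node 2 against (Full, ARC): payoffs 2, 6 → best response Full.
Node 2 against (Full, Full): payoffs 4, 7 → best response Full.
Node 3 against (LFU, ARC): payoffs 1, 9 → best response Full.
Node 3 against (LFU, Full): payoffs 10, 1 → best response ARC.
Node 3 against (ARC, ARC): payoffs 3, 12 → best response Full.
Node 3 against (ARC, Full): payoffs 5, 2 → best response ARC.
Node 3 against (Full, ARC): payoffs 2, 1 → best response ARC.
Node 3 against (Full, Full): payoffs 2, 9 → best response Full.
No profile is a mutual best response for all players.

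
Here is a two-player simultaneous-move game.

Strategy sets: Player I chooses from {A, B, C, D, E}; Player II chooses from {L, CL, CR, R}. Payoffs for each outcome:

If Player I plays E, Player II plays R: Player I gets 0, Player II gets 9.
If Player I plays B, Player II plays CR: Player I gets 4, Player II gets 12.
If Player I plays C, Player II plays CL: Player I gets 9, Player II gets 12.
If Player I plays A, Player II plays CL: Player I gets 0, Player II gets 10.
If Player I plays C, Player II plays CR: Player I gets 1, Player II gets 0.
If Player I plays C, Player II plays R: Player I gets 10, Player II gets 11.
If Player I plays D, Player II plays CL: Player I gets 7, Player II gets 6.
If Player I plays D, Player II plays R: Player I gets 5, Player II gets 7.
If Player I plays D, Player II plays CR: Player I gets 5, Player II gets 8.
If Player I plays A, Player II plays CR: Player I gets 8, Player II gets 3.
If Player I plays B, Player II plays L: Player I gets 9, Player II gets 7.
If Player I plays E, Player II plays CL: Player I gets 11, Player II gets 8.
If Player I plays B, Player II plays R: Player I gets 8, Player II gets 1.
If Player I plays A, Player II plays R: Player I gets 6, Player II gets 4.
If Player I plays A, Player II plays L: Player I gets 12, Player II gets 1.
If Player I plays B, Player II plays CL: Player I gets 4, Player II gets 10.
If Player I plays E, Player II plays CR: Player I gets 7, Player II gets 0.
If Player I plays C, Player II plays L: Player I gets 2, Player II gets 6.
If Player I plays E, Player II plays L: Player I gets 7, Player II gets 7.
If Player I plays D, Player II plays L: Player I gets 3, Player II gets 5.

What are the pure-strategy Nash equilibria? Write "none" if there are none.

none

Mark each player's best response to every combination of opponents' strategies; a profile where every player is best-responding is a pure Nash equilibrium.
Player I against L: payoffs 12, 9, 2, 3, 7 → best response A.
Player I against CL: payoffs 0, 4, 9, 7, 11 → best response E.
Player I against CR: payoffs 8, 4, 1, 5, 7 → best response A.
Player I against R: payoffs 6, 8, 10, 5, 0 → best response C.
Player II against A: payoffs 1, 10, 3, 4 → best response CL.
Player II against B: payoffs 7, 10, 12, 1 → best response CR.
Player II against C: payoffs 6, 12, 0, 11 → best response CL.
Player II against D: payoffs 5, 6, 8, 7 → best response CR.
Player II against E: payoffs 7, 8, 0, 9 → best response R.
No profile is a mutual best response for all players.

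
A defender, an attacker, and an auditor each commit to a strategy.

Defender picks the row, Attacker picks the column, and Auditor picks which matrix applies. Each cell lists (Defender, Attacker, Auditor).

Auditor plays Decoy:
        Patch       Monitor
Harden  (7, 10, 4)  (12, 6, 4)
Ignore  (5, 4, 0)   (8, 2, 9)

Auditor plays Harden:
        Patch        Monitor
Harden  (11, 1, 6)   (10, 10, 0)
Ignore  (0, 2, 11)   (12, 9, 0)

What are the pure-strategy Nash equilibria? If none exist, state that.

Defender against (Patch, Decoy): payoffs 7, 5 → best response Harden.
Defender against (Patch, Harden): payoffs 11, 0 → best response Harden.
Defender against (Monitor, Decoy): payoffs 12, 8 → best response Harden.
Defender against (Monitor, Harden): payoffs 10, 12 → best response Ignore.
Attacker against (Harden, Decoy): payoffs 10, 6 → best response Patch.
Attacker against (Harden, Harden): payoffs 1, 10 → best response Monitor.
Attacker against (Ignore, Decoy): payoffs 4, 2 → best response Patch.
Attacker against (Ignore, Harden): payoffs 2, 9 → best response Monitor.
Auditor against (Harden, Patch): payoffs 4, 6 → best response Harden.
Auditor against (Harden, Monitor): payoffs 4, 0 → best response Decoy.
Auditor against (Ignore, Patch): payoffs 0, 11 → best response Harden.
Auditor against (Ignore, Monitor): payoffs 9, 0 → best response Decoy.
No profile is a mutual best response for all players.

No pure-strategy Nash equilibrium.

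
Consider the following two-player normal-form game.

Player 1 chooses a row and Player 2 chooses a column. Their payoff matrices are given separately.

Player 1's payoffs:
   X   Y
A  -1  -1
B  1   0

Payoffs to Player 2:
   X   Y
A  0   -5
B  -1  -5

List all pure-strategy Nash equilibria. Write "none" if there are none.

Pure NE: (B, X)

Mark each player's best response to every combination of opponents' strategies; a profile where every player is best-responding is a pure Nash equilibrium.
Player 1 against X: payoffs -1, 1 → best response B.
Player 1 against Y: payoffs -1, 0 → best response B.
Player 2 against A: payoffs 0, -5 → best response X.
Player 2 against B: payoffs -1, -5 → best response X.
Mutual best responses: (B, X).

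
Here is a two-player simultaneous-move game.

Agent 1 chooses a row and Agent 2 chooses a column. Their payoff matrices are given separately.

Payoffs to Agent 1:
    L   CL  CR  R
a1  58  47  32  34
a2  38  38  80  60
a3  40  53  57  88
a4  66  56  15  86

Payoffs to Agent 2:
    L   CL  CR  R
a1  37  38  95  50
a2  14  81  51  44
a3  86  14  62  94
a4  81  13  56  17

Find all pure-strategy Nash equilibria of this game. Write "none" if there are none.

Agent 1 against L: payoffs 58, 38, 40, 66 → best response a4.
Agent 1 against CL: payoffs 47, 38, 53, 56 → best response a4.
Agent 1 against CR: payoffs 32, 80, 57, 15 → best response a2.
Agent 1 against R: payoffs 34, 60, 88, 86 → best response a3.
Agent 2 against a1: payoffs 37, 38, 95, 50 → best response CR.
Agent 2 against a2: payoffs 14, 81, 51, 44 → best response CL.
Agent 2 against a3: payoffs 86, 14, 62, 94 → best response R.
Agent 2 against a4: payoffs 81, 13, 56, 17 → best response L.
Mutual best responses: (a3, R); (a4, L).

(a3, R), (a4, L)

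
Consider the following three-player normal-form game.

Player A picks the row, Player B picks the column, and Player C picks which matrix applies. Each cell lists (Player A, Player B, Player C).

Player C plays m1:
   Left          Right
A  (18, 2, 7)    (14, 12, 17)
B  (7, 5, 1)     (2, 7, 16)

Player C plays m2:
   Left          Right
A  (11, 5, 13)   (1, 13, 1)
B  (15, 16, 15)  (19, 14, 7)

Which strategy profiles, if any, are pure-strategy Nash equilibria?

Player A against (Left, m1): payoffs 18, 7 → best response A.
Player A against (Left, m2): payoffs 11, 15 → best response B.
Player A against (Right, m1): payoffs 14, 2 → best response A.
Player A against (Right, m2): payoffs 1, 19 → best response B.
Player B against (A, m1): payoffs 2, 12 → best response Right.
Player B against (A, m2): payoffs 5, 13 → best response Right.
Player B against (B, m1): payoffs 5, 7 → best response Right.
Player B against (B, m2): payoffs 16, 14 → best response Left.
Player C against (A, Left): payoffs 7, 13 → best response m2.
Player C against (A, Right): payoffs 17, 1 → best response m1.
Player C against (B, Left): payoffs 1, 15 → best response m2.
Player C against (B, Right): payoffs 16, 7 → best response m1.
Mutual best responses: (A, Right, m1); (B, Left, m2).

(A, Right, m1) and (B, Left, m2)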